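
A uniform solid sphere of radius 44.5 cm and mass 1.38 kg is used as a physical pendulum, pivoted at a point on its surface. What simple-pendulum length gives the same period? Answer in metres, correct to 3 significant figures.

0.623 m

The equivalent simple-pendulum length is L_eq = I/(md), where I is about the pivot and d = 0.4450 m.
I_cm = (2/5)mR² = 0.1093 kg·m², so I = I_cm + md² = 0.1093 + 0.2733 = 0.3826 kg·m².
L_eq = 0.3826/(1.38 × 0.4450) = 0.623 m.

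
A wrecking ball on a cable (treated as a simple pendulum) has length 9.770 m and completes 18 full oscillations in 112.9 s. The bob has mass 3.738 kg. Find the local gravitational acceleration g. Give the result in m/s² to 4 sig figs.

T = 112.9/18 = 6.2722 s.
From T = 2π√(L/g), g = 4π²L/T² = 4π² × 9.770/6.2722² = 9.804 m/s².

9.804 m/s²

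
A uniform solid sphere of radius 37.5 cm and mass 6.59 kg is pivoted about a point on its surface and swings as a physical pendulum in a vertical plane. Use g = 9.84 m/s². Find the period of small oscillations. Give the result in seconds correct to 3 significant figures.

1.45 s

I_cm = (2/5)mr² = 0.3707 kg·m². The pivot is at distance d = 0.375 m from the centre of mass.
By the parallel-axis theorem, I = I_cm + md² = 0.3707 + 0.9267 = 1.297 kg·m².
T = 2π√(I/(mgd)) = 2π√(1.297/(6.59 × 9.84 × 0.375)) = 1.45 s.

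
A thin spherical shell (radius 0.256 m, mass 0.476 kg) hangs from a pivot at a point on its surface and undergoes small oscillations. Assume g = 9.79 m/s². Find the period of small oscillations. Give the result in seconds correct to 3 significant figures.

1.31 s

I_cm = (2/3)mr² = 0.02080 kg·m². The pivot is at distance d = 0.256 m from the centre of mass.
By the parallel-axis theorem, I = I_cm + md² = 0.02080 + 0.03120 = 0.05199 kg·m².
T = 2π√(I/(mgd)) = 2π√(0.05199/(0.476 × 9.79 × 0.256)) = 1.31 s.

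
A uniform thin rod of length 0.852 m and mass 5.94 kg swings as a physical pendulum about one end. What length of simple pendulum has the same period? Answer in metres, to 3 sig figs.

The equivalent simple-pendulum length is L_eq = I/(md), where I is about the pivot and d = 0.4260 m.
I_cm = (1/12)mL² = 0.3593 kg·m², so I = I_cm + md² = 0.3593 + 1.078 = 1.437 kg·m².
L_eq = 1.437/(5.94 × 0.4260) = 0.568 m.

0.568 m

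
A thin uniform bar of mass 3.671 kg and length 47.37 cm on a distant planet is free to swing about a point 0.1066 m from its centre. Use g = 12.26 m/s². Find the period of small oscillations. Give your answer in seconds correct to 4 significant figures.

For a physical pendulum T = 2π√(I/(mgd)), with d = 0.10660 m from pivot to centre of mass.
I_cm = mL²/12 = 3.671 × 0.4737²/12 = 0.068645 kg·m²; I = I_cm + md² = 0.068645 + 3.671 × 0.10660² = 0.11036 kg·m².
T = 2π√(0.11036/(3.671 × 12.26 × 0.10660)) = 0.9530 s.

0.9530 s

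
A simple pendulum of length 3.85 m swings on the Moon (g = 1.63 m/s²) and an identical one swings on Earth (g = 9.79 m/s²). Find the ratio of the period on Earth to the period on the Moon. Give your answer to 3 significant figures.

T ∝ 1/√g, so T₂/T₁ = √(g₁/g₂) = √(1.63/9.79) = 0.408.

0.408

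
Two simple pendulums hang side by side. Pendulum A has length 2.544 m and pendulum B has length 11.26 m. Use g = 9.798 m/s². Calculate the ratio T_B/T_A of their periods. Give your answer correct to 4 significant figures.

2.104

T ∝ √L, so T_B/T_A = √(L_B/L_A) = √(11.26/2.544) = 2.104.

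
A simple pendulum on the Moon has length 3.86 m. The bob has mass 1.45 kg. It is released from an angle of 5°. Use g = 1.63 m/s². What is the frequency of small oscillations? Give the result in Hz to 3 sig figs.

T = 2π√(L/g) = 2π√(3.86/1.63) = 9.669 s, so f = 1/T = 0.103 Hz.

0.103 Hz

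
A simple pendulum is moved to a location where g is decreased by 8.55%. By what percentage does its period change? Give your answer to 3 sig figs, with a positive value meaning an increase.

4.57%

T ∝ 1/√g, so T'/T = 1/√(0.9145) = 1.046.
Percentage change in T = (1.046 − 1) × 100% = 4.57%.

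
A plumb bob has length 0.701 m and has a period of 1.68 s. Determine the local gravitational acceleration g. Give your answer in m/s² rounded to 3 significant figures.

9.81 m/s²

From T = 2π√(L/g), g = 4π²L/T² = 4π² × 0.701/1.680² = 9.81 m/s².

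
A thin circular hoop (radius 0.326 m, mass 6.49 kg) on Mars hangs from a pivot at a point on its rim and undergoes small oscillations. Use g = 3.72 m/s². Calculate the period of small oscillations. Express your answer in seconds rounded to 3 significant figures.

I_cm = mr² = 0.6897 kg·m². The pivot is at distance d = 0.326 m from the centre of mass.
By the parallel-axis theorem, I = I_cm + md² = 0.6897 + 0.6897 = 1.379 kg·m².
T = 2π√(I/(mgd)) = 2π√(1.379/(6.49 × 3.72 × 0.326)) = 2.63 s.

2.63 s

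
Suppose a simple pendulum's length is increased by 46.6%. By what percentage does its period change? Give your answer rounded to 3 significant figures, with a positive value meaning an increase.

21.1%

T ∝ √L, so T'/T = √(1.466) = 1.211.
Percentage change in T = (1.211 − 1) × 100% = 21.1%.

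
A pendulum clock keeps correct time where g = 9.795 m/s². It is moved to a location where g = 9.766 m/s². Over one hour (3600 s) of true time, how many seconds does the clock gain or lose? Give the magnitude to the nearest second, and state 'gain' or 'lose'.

lose 5 s

The clock's period scales as T ∝ 1/√g, so T'/T = √(9.795/9.766) = 1.00148.
In 3600 s of true time the clock registers 3600/1.00148 = 3594.7 s, so it loses 5 s.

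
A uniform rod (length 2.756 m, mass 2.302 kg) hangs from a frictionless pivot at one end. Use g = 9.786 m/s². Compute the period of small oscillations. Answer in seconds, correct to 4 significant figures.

For a physical pendulum T = 2π√(I/(mgd)), with d = 1.3780 m from pivot to centre of mass.
I_cm = mL²/12 = 2.302 × 2.756²/12 = 1.4571 kg·m²; I = I_cm + md² = 1.4571 + 2.302 × 1.3780² = 5.8283 kg·m².
T = 2π√(5.8283/(2.302 × 9.786 × 1.3780)) = 2.723 s.

2.723 s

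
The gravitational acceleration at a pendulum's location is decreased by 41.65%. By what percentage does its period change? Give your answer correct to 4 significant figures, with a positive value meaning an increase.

T ∝ 1/√g, so T'/T = 1/√(0.58350) = 1.3091.
Percentage change in T = (1.3091 − 1) × 100% = 30.91%.

30.91%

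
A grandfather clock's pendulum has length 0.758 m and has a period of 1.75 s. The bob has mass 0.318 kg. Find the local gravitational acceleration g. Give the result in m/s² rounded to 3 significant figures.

From T = 2π√(L/g), g = 4π²L/T² = 4π² × 0.758/1.750² = 9.77 m/s².

9.77 m/s²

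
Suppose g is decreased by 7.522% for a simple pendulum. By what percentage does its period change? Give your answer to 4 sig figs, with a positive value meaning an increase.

3.987%

T ∝ 1/√g, so T'/T = 1/√(0.92478) = 1.0399.
Percentage change in T = (1.0399 − 1) × 100% = 3.987%.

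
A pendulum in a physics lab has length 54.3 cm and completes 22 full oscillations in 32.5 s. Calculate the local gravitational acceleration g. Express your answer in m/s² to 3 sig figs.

T = 32.5/22 = 1.477 s.
From T = 2π√(L/g), g = 4π²L/T² = 4π² × 0.543/1.477² = 9.82 m/s².

9.82 m/s²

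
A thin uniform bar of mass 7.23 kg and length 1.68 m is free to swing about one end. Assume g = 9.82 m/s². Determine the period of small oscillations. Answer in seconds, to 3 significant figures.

For a physical pendulum T = 2π√(I/(mgd)), with d = 0.8400 m from pivot to centre of mass.
I_cm = mL²/12 = 7.23 × 1.68²/12 = 1.700 kg·m²; I = I_cm + md² = 1.700 + 7.23 × 0.8400² = 6.802 kg·m².
T = 2π√(6.802/(7.23 × 9.82 × 0.8400)) = 2.12 s.

2.12 s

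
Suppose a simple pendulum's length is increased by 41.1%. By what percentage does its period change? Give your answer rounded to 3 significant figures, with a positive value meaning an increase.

T ∝ √L, so T'/T = √(1.411) = 1.188.
Percentage change in T = (1.188 − 1) × 100% = 18.8%.

18.8%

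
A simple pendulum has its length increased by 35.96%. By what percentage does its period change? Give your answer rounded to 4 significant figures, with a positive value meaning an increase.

T ∝ √L, so T'/T = √(1.3596) = 1.1660.
Percentage change in T = (1.1660 − 1) × 100% = 16.60%.

16.60%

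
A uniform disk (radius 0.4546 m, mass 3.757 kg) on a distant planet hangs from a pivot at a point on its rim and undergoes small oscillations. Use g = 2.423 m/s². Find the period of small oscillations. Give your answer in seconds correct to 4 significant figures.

3.333 s

I_cm = ½mr² = 0.38821 kg·m². The pivot is at distance d = 0.4546 m from the centre of mass.
By the parallel-axis theorem, I = I_cm + md² = 0.38821 + 0.77643 = 1.1646 kg·m².
T = 2π√(I/(mgd)) = 2π√(1.1646/(3.757 × 2.423 × 0.4546)) = 3.333 s.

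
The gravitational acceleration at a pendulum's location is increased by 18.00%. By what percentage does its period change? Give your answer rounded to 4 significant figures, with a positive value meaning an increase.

T ∝ 1/√g, so T'/T = 1/√(1.1800) = 0.92057.
Percentage change in T = (0.92057 − 1) × 100% = -7.943%.

-7.943%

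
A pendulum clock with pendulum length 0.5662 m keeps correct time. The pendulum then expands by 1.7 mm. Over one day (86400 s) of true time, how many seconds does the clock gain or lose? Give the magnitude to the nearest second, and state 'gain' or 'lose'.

T ∝ √L, so T'/T = √(0.56790/0.5662) = 1.00150.
In 86400 s of true time the clock registers 86400/1.00150 = 86270.6 s, so it loses 129 s.

lose 129 s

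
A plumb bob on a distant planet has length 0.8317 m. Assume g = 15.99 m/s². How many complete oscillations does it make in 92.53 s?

64

T = 2π√(L/g) = 2π√(0.8317/15.99) = 1.4330 s.
Number of complete oscillations = ⌊92.53/1.4330⌋ = ⌊64.572⌋ = 64.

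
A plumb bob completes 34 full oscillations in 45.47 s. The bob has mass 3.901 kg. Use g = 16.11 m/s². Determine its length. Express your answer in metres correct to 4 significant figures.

0.7298 m

T = 45.47/34 = 1.3374 s.
From T = 2π√(L/g), L = gT²/(4π²) = 16.11 × 1.3374²/(4π²) = 0.7298 m.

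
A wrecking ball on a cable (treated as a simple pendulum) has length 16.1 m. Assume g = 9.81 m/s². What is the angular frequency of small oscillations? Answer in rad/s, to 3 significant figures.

ω = √(g/L) = √(9.81/16.1) = 0.781 rad/s.

0.781 rad/s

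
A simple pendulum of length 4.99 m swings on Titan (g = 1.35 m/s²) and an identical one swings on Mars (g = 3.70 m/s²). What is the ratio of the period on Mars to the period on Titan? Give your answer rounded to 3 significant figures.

0.604

T ∝ 1/√g, so T₂/T₁ = √(g₁/g₂) = √(1.35/3.70) = 0.604.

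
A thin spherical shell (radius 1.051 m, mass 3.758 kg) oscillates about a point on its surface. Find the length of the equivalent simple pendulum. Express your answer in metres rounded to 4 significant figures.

The equivalent simple-pendulum length is L_eq = I/(md), where I is about the pivot and d = 1.0510 m.
I_cm = (2/3)mR² = 2.7674 kg·m², so I = I_cm + md² = 2.7674 + 4.1511 = 6.9185 kg·m².
L_eq = 6.9185/(3.758 × 1.0510) = 1.752 m.

1.752 m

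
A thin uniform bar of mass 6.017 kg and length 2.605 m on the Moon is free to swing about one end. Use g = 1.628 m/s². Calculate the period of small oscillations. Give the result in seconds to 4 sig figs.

For a physical pendulum T = 2π√(I/(mgd)), with d = 1.3025 m from pivot to centre of mass.
I_cm = mL²/12 = 6.017 × 2.605²/12 = 3.4026 kg·m²; I = I_cm + md² = 3.4026 + 6.017 × 1.3025² = 13.611 kg·m².
T = 2π√(13.611/(6.017 × 1.628 × 1.3025)) = 6.489 s.

6.489 s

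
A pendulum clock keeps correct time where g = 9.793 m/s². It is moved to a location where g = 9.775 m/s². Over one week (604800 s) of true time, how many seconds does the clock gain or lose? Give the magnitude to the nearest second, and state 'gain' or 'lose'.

The clock's period scales as T ∝ 1/√g, so T'/T = √(9.793/9.775) = 1.00092.
In 604800 s of true time the clock registers 604800/1.00092 = 604243.9 s, so it loses 556 s.

lose 556 s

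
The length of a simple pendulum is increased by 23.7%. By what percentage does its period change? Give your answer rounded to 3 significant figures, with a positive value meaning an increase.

11.2%

T ∝ √L, so T'/T = √(1.237) = 1.112.
Percentage change in T = (1.112 − 1) × 100% = 11.2%.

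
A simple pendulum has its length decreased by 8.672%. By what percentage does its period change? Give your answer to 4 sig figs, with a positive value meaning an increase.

-4.434%

T ∝ √L, so T'/T = √(0.91328) = 0.95566.
Percentage change in T = (0.95566 − 1) × 100% = -4.434%.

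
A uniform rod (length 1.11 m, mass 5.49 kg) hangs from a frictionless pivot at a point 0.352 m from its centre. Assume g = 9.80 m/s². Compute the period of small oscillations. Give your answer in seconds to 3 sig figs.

1.61 s

For a physical pendulum T = 2π√(I/(mgd)), with d = 0.3520 m from pivot to centre of mass.
I_cm = mL²/12 = 5.49 × 1.11²/12 = 0.5637 kg·m²; I = I_cm + md² = 0.5637 + 5.49 × 0.3520² = 1.244 kg·m².
T = 2π√(1.244/(5.49 × 9.80 × 0.3520)) = 1.61 s.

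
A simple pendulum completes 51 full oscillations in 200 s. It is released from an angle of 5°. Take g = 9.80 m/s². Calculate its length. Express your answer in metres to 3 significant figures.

3.82 m

T = 200/51 = 3.922 s.
From T = 2π√(L/g), L = gT²/(4π²) = 9.80 × 3.922²/(4π²) = 3.82 m.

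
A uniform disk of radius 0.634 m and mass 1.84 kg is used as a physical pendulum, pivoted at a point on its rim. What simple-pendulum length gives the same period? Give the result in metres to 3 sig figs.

0.951 m

The equivalent simple-pendulum length is L_eq = I/(md), where I is about the pivot and d = 0.6340 m.
I_cm = ½mR² = 0.3698 kg·m², so I = I_cm + md² = 0.3698 + 0.7396 = 1.109 kg·m².
L_eq = 1.109/(1.84 × 0.6340) = 0.951 m.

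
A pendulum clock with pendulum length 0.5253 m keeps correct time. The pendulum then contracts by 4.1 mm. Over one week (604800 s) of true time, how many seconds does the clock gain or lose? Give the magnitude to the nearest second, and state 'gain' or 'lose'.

T ∝ √L, so T'/T = √(0.52120/0.5253) = 0.996090.
In 604800 s of true time the clock registers 604800/0.996090 = 607174.2 s, so it gains 2374 s.

gain 2374 s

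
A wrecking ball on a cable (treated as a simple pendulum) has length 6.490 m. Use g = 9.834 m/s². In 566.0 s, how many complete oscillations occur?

110

T = 2π√(L/g) = 2π√(6.490/9.834) = 5.1043 s.
Number of complete oscillations = ⌊566.0/5.1043⌋ = ⌊110.89⌋ = 110.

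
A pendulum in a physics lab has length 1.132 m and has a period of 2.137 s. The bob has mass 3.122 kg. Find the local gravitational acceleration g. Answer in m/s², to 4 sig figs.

From T = 2π√(L/g), g = 4π²L/T² = 4π² × 1.132/2.1370² = 9.786 m/s².

9.786 m/s²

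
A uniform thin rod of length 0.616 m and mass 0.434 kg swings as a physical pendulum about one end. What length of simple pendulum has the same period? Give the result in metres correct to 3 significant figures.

0.411 m

The equivalent simple-pendulum length is L_eq = I/(md), where I is about the pivot and d = 0.3080 m.
I_cm = (1/12)mL² = 0.01372 kg·m², so I = I_cm + md² = 0.01372 + 0.04117 = 0.05489 kg·m².
L_eq = 0.05489/(0.434 × 0.3080) = 0.411 m.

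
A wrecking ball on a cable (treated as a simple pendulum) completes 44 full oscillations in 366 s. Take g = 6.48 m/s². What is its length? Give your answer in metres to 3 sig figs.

11.4 m

T = 366/44 = 8.318 s.
From T = 2π√(L/g), L = gT²/(4π²) = 6.48 × 8.318²/(4π²) = 11.4 m.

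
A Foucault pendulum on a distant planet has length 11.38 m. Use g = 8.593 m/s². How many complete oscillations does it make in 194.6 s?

T = 2π√(L/g) = 2π√(11.38/8.593) = 7.2307 s.
Number of complete oscillations = ⌊194.6/7.2307⌋ = ⌊26.913⌋ = 26.

26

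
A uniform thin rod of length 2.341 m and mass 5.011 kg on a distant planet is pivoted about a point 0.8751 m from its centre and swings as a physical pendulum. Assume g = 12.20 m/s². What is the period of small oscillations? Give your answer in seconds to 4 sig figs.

For a physical pendulum T = 2π√(I/(mgd)), with d = 0.87510 m from pivot to centre of mass.
I_cm = mL²/12 = 5.011 × 2.341²/12 = 2.2885 kg·m²; I = I_cm + md² = 2.2885 + 5.011 × 0.87510² = 6.1259 kg·m².
T = 2π√(6.1259/(5.011 × 12.20 × 0.87510)) = 2.126 s.

2.126 s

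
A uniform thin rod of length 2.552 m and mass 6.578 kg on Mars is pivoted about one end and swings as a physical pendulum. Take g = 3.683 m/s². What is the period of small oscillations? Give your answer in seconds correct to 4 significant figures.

For a physical pendulum T = 2π√(I/(mgd)), with d = 1.2760 m from pivot to centre of mass.
I_cm = mL²/12 = 6.578 × 2.552²/12 = 3.5700 kg·m²; I = I_cm + md² = 3.5700 + 6.578 × 1.2760² = 14.280 kg·m².
T = 2π√(14.280/(6.578 × 3.683 × 1.2760)) = 4.270 s.

4.270 s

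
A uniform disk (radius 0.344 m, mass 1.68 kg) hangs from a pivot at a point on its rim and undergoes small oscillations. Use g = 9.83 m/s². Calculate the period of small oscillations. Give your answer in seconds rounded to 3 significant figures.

I_cm = ½mr² = 0.09940 kg·m². The pivot is at distance d = 0.344 m from the centre of mass.
By the parallel-axis theorem, I = I_cm + md² = 0.09940 + 0.1988 = 0.2982 kg·m².
T = 2π√(I/(mgd)) = 2π√(0.2982/(1.68 × 9.83 × 0.344)) = 1.44 s.

1.44 s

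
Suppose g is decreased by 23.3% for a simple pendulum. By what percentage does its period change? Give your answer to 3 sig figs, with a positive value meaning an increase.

14.2%

T ∝ 1/√g, so T'/T = 1/√(0.7670) = 1.142.
Percentage change in T = (1.142 − 1) × 100% = 14.2%.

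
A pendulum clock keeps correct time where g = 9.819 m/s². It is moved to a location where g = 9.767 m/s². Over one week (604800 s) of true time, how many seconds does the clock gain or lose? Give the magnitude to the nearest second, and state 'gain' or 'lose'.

lose 1604 s

The clock's period scales as T ∝ 1/√g, so T'/T = √(9.819/9.767) = 1.00266.
In 604800 s of true time the clock registers 604800/1.00266 = 603196.4 s, so it loses 1604 s.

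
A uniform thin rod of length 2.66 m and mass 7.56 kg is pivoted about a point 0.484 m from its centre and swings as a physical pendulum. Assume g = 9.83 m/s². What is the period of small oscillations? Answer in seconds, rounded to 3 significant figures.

2.61 s

For a physical pendulum T = 2π√(I/(mgd)), with d = 0.4840 m from pivot to centre of mass.
I_cm = mL²/12 = 7.56 × 2.66²/12 = 4.458 kg·m²; I = I_cm + md² = 4.458 + 7.56 × 0.4840² = 6.229 kg·m².
T = 2π√(6.229/(7.56 × 9.83 × 0.4840)) = 2.61 s.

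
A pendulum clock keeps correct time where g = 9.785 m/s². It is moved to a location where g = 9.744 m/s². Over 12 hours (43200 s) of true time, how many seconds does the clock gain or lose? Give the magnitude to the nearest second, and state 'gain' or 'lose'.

lose 91 s

The clock's period scales as T ∝ 1/√g, so T'/T = √(9.785/9.744) = 1.00210.
In 43200 s of true time the clock registers 43200/1.00210 = 43109.4 s, so it loses 91 s.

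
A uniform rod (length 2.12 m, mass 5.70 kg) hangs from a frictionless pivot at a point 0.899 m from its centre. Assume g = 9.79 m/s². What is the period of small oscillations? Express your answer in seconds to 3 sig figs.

For a physical pendulum T = 2π√(I/(mgd)), with d = 0.8990 m from pivot to centre of mass.
I_cm = mL²/12 = 5.70 × 2.12²/12 = 2.135 kg·m²; I = I_cm + md² = 2.135 + 5.70 × 0.8990² = 6.742 kg·m².
T = 2π√(6.742/(5.70 × 9.79 × 0.8990)) = 2.30 s.

2.30 s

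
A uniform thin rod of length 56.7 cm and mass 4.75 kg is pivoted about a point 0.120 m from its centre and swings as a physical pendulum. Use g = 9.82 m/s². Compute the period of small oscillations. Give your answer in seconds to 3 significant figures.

For a physical pendulum T = 2π√(I/(mgd)), with d = 0.1200 m from pivot to centre of mass.
I_cm = mL²/12 = 4.75 × 0.567²/12 = 0.1273 kg·m²; I = I_cm + md² = 0.1273 + 4.75 × 0.1200² = 0.1957 kg·m².
T = 2π√(0.1957/(4.75 × 9.82 × 0.1200)) = 1.17 s.

1.17 s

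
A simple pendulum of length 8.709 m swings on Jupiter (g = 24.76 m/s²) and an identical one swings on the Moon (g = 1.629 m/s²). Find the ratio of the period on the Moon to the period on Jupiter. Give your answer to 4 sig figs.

3.899

T ∝ 1/√g, so T₂/T₁ = √(g₁/g₂) = √(24.76/1.629) = 3.899.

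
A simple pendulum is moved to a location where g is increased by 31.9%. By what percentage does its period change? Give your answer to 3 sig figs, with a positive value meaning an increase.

T ∝ 1/√g, so T'/T = 1/√(1.319) = 0.8707.
Percentage change in T = (0.8707 − 1) × 100% = -12.9%.

-12.9%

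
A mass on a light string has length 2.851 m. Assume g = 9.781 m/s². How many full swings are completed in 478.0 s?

T = 2π√(L/g) = 2π√(2.851/9.781) = 3.3922 s.
Number of complete oscillations = ⌊478.0/3.3922⌋ = ⌊140.91⌋ = 140.

140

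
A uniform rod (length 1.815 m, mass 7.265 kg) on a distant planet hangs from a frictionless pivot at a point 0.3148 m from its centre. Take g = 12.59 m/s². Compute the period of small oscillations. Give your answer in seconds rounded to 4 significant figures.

1.929 s

For a physical pendulum T = 2π√(I/(mgd)), with d = 0.31480 m from pivot to centre of mass.
I_cm = mL²/12 = 7.265 × 1.815²/12 = 1.9944 kg·m²; I = I_cm + md² = 1.9944 + 7.265 × 0.31480² = 2.7143 kg·m².
T = 2π√(2.7143/(7.265 × 12.59 × 0.31480)) = 1.929 s.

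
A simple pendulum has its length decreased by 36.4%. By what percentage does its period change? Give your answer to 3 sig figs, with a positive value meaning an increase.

-20.3%

T ∝ √L, so T'/T = √(0.6360) = 0.7975.
Percentage change in T = (0.7975 − 1) × 100% = -20.3%.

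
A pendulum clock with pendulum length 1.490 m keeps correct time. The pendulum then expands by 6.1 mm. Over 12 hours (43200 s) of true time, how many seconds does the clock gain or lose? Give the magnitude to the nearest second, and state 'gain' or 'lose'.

T ∝ √L, so T'/T = √(1.49610/1.490) = 1.00204.
In 43200 s of true time the clock registers 43200/1.00204 = 43111.8 s, so it loses 88 s.

lose 88 s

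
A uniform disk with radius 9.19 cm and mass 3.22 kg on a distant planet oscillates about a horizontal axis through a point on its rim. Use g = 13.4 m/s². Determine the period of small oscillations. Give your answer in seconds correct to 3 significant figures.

0.637 s

I_cm = ½mr² = 0.01360 kg·m². The pivot is at distance d = 0.0919 m from the centre of mass.
By the parallel-axis theorem, I = I_cm + md² = 0.01360 + 0.02719 = 0.04079 kg·m².
T = 2π√(I/(mgd)) = 2π√(0.04079/(3.22 × 13.4 × 0.0919)) = 0.637 s.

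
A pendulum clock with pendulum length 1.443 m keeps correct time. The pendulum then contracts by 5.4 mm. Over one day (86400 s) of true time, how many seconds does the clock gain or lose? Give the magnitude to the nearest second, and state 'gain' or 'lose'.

T ∝ √L, so T'/T = √(1.43760/1.443) = 0.998127.
In 86400 s of true time the clock registers 86400/0.998127 = 86562.1 s, so it gains 162 s.

gain 162 s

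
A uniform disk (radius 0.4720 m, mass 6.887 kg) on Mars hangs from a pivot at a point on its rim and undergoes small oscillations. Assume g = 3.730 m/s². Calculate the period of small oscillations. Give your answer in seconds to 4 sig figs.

2.737 s

I_cm = ½mr² = 0.76716 kg·m². The pivot is at distance d = 0.4720 m from the centre of mass.
By the parallel-axis theorem, I = I_cm + md² = 0.76716 + 1.5343 = 2.3015 kg·m².
T = 2π√(I/(mgd)) = 2π√(2.3015/(6.887 × 3.730 × 0.4720)) = 2.737 s.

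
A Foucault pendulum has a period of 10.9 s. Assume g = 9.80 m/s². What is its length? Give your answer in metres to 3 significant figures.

29.5 m

From T = 2π√(L/g), L = gT²/(4π²) = 9.80 × 10.90²/(4π²) = 29.5 m.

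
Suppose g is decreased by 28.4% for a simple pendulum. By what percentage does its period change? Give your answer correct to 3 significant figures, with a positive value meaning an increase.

T ∝ 1/√g, so T'/T = 1/√(0.7160) = 1.182.
Percentage change in T = (1.182 − 1) × 100% = 18.2%.

18.2%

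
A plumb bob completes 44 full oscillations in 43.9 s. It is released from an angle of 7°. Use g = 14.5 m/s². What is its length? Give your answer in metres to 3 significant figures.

T = 43.9/44 = 0.9977 s.
From T = 2π√(L/g), L = gT²/(4π²) = 14.5 × 0.9977²/(4π²) = 0.366 m.

0.366 m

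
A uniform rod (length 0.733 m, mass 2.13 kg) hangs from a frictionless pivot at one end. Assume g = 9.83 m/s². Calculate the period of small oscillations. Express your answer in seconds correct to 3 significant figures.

For a physical pendulum T = 2π√(I/(mgd)), with d = 0.3665 m from pivot to centre of mass.
I_cm = mL²/12 = 2.13 × 0.733²/12 = 0.09537 kg·m²; I = I_cm + md² = 0.09537 + 2.13 × 0.3665² = 0.3815 kg·m².
T = 2π√(0.3815/(2.13 × 9.83 × 0.3665)) = 1.40 s.

1.40 s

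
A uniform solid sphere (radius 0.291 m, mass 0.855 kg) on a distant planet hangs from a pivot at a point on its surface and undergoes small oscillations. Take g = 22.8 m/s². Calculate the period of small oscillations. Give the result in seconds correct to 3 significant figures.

I_cm = (2/5)mr² = 0.02896 kg·m². The pivot is at distance d = 0.291 m from the centre of mass.
By the parallel-axis theorem, I = I_cm + md² = 0.02896 + 0.07240 = 0.1014 kg·m².
T = 2π√(I/(mgd)) = 2π√(0.1014/(0.855 × 22.8 × 0.291)) = 0.840 s.

0.840 s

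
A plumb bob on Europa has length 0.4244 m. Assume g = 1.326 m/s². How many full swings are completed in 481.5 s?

T = 2π√(L/g) = 2π√(0.4244/1.326) = 3.5546 s.
Number of complete oscillations = ⌊481.5/3.5546⌋ = ⌊135.46⌋ = 135.

135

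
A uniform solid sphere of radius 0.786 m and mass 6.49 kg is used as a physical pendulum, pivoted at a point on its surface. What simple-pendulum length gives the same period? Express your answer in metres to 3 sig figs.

1.10 m

The equivalent simple-pendulum length is L_eq = I/(md), where I is about the pivot and d = 0.7860 m.
I_cm = (2/5)mR² = 1.604 kg·m², so I = I_cm + md² = 1.604 + 4.009 = 5.613 kg·m².
L_eq = 5.613/(6.49 × 0.7860) = 1.10 m.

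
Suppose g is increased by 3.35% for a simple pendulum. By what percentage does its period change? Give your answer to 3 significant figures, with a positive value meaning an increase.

T ∝ 1/√g, so T'/T = 1/√(1.034) = 0.9837.
Percentage change in T = (0.9837 − 1) × 100% = -1.63%.

-1.63%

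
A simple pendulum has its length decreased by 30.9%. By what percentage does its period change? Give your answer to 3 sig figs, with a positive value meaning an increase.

T ∝ √L, so T'/T = √(0.6910) = 0.8313.
Percentage change in T = (0.8313 − 1) × 100% = -16.9%.

-16.9%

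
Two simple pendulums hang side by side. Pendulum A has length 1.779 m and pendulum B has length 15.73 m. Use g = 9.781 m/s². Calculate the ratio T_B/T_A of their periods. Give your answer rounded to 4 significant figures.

T ∝ √L, so T_B/T_A = √(L_B/L_A) = √(15.73/1.779) = 2.974.

2.974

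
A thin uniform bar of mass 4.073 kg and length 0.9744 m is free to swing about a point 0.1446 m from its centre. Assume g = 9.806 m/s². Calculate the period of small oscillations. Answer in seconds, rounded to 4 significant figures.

For a physical pendulum T = 2π√(I/(mgd)), with d = 0.14460 m from pivot to centre of mass.
I_cm = mL²/12 = 4.073 × 0.9744²/12 = 0.32226 kg·m²; I = I_cm + md² = 0.32226 + 4.073 × 0.14460² = 0.40742 kg·m².
T = 2π√(0.40742/(4.073 × 9.806 × 0.14460)) = 1.669 s.

1.669 s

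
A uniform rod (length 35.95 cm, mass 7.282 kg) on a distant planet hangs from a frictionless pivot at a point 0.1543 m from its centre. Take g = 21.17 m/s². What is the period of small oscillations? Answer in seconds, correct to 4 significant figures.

0.6465 s

For a physical pendulum T = 2π√(I/(mgd)), with d = 0.15430 m from pivot to centre of mass.
I_cm = mL²/12 = 7.282 × 0.3595²/12 = 0.078427 kg·m²; I = I_cm + md² = 0.078427 + 7.282 × 0.15430² = 0.25180 kg·m².
T = 2π√(0.25180/(7.282 × 21.17 × 0.15430)) = 0.6465 s.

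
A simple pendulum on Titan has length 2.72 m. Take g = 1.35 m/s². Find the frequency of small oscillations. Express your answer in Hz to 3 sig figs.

T = 2π√(L/g) = 2π√(2.72/1.35) = 8.919 s, so f = 1/T = 0.112 Hz.

0.112 Hz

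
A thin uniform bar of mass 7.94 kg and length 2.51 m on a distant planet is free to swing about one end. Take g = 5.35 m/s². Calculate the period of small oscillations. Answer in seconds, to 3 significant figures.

For a physical pendulum T = 2π√(I/(mgd)), with d = 1.255 m from pivot to centre of mass.
I_cm = mL²/12 = 7.94 × 2.51²/12 = 4.169 kg·m²; I = I_cm + md² = 4.169 + 7.94 × 1.255² = 16.67 kg·m².
T = 2π√(16.67/(7.94 × 5.35 × 1.255)) = 3.51 s.

3.51 s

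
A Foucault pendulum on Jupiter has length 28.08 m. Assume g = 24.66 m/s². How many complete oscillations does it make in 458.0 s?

68

T = 2π√(L/g) = 2π√(28.08/24.66) = 6.7047 s.
Number of complete oscillations = ⌊458.0/6.7047⌋ = ⌊68.310⌋ = 68.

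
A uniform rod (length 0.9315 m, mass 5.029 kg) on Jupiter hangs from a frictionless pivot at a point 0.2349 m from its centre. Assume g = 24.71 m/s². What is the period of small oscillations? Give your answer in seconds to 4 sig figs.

For a physical pendulum T = 2π√(I/(mgd)), with d = 0.23490 m from pivot to centre of mass.
I_cm = mL²/12 = 5.029 × 0.9315²/12 = 0.36364 kg·m²; I = I_cm + md² = 0.36364 + 5.029 × 0.23490² = 0.64113 kg·m².
T = 2π√(0.64113/(5.029 × 24.71 × 0.23490)) = 0.9312 s.

0.9312 s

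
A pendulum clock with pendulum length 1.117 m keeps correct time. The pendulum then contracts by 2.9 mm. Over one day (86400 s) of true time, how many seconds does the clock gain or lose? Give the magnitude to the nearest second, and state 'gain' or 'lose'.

T ∝ √L, so T'/T = √(1.11410/1.117) = 0.998701.
In 86400 s of true time the clock registers 86400/0.998701 = 86512.4 s, so it gains 112 s.

gain 112 s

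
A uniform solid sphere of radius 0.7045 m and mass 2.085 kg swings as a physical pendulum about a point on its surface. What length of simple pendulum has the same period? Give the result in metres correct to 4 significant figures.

The equivalent simple-pendulum length is L_eq = I/(md), where I is about the pivot and d = 0.70450 m.
I_cm = (2/5)mR² = 0.41393 kg·m², so I = I_cm + md² = 0.41393 + 1.0348 = 1.4488 kg·m².
L_eq = 1.4488/(2.085 × 0.70450) = 0.9863 m.

0.9863 m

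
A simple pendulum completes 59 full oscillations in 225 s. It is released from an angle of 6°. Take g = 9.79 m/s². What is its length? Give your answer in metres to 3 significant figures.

3.61 m

T = 225/59 = 3.814 s.
From T = 2π√(L/g), L = gT²/(4π²) = 9.79 × 3.814²/(4π²) = 3.61 m.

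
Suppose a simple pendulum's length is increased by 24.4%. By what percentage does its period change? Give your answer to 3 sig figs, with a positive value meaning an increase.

11.5%

T ∝ √L, so T'/T = √(1.244) = 1.115.
Percentage change in T = (1.115 − 1) × 100% = 11.5%.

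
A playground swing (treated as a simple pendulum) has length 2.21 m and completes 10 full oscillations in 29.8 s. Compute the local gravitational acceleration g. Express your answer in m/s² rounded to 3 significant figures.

T = 29.8/10 = 2.980 s.
From T = 2π√(L/g), g = 4π²L/T² = 4π² × 2.21/2.980² = 9.82 m/s².

9.82 m/s²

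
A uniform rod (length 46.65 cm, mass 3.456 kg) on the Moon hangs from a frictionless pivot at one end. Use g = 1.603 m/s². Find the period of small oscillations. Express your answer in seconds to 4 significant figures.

For a physical pendulum T = 2π√(I/(mgd)), with d = 0.23325 m from pivot to centre of mass.
I_cm = mL²/12 = 3.456 × 0.4665²/12 = 0.062675 kg·m²; I = I_cm + md² = 0.062675 + 3.456 × 0.23325² = 0.25070 kg·m².
T = 2π√(0.25070/(3.456 × 1.603 × 0.23325)) = 2.768 s.

2.768 s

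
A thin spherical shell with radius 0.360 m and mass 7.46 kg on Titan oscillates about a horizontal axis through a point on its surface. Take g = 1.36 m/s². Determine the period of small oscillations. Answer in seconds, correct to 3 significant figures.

I_cm = (2/3)mr² = 0.6445 kg·m². The pivot is at distance d = 0.360 m from the centre of mass.
By the parallel-axis theorem, I = I_cm + md² = 0.6445 + 0.9668 = 1.611 kg·m².
T = 2π√(I/(mgd)) = 2π√(1.611/(7.46 × 1.36 × 0.360)) = 4.17 s.

4.17 s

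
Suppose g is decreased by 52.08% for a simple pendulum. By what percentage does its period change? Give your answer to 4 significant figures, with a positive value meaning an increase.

T ∝ 1/√g, so T'/T = 1/√(0.47920) = 1.4446.
Percentage change in T = (1.4446 − 1) × 100% = 44.46%.

44.46%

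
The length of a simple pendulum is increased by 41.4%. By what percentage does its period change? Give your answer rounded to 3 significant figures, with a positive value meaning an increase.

18.9%

T ∝ √L, so T'/T = √(1.414) = 1.189.
Percentage change in T = (1.189 − 1) × 100% = 18.9%.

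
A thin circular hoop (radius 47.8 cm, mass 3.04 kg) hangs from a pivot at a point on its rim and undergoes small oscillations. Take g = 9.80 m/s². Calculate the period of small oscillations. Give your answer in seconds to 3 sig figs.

I_cm = mr² = 0.6946 kg·m². The pivot is at distance d = 0.478 m from the centre of mass.
By the parallel-axis theorem, I = I_cm + md² = 0.6946 + 0.6946 = 1.389 kg·m².
T = 2π√(I/(mgd)) = 2π√(1.389/(3.04 × 9.80 × 0.478)) = 1.96 s.

1.96 s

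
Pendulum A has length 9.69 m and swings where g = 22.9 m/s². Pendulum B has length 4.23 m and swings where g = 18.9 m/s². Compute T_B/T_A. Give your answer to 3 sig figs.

T = 2π√(L/g), so T_B/T_A = √((L_B/g_B)/(L_A/g_A)) = √((4.23/18.9)/(9.69/22.9)) = 0.727.

0.727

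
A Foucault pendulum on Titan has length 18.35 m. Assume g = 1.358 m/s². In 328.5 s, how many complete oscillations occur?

14

T = 2π√(L/g) = 2π√(18.35/1.358) = 23.097 s.
Number of complete oscillations = ⌊328.5/23.097⌋ = ⌊14.223⌋ = 14.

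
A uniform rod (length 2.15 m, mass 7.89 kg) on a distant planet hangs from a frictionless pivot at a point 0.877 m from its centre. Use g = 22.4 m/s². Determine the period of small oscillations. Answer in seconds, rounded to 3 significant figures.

1.52 s

For a physical pendulum T = 2π√(I/(mgd)), with d = 0.8770 m from pivot to centre of mass.
I_cm = mL²/12 = 7.89 × 2.15²/12 = 3.039 kg·m²; I = I_cm + md² = 3.039 + 7.89 × 0.8770² = 9.108 kg·m².
T = 2π√(9.108/(7.89 × 22.4 × 0.8770)) = 1.52 s.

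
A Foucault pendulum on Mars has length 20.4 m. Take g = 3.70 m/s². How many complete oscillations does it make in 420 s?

T = 2π√(L/g) = 2π√(20.4/3.70) = 14.75 s.
Number of complete oscillations = ⌊420/14.75⌋ = ⌊28.47⌋ = 28.

28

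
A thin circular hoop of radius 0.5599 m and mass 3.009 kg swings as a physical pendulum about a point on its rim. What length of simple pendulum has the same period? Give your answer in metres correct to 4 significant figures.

The equivalent simple-pendulum length is L_eq = I/(md), where I is about the pivot and d = 0.55990 m.
I_cm = mR² = 0.94329 kg·m², so I = I_cm + md² = 0.94329 + 0.94329 = 1.8866 kg·m².
L_eq = 1.8866/(3.009 × 0.55990) = 1.120 m.

1.120 m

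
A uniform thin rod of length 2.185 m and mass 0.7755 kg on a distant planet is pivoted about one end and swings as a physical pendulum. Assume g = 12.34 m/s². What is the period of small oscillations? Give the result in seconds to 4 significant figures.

For a physical pendulum T = 2π√(I/(mgd)), with d = 1.0925 m from pivot to centre of mass.
I_cm = mL²/12 = 0.7755 × 2.185²/12 = 0.30853 kg·m²; I = I_cm + md² = 0.30853 + 0.7755 × 1.0925² = 1.2341 kg·m².
T = 2π√(1.2341/(0.7755 × 12.34 × 1.0925)) = 2.159 s.

2.159 s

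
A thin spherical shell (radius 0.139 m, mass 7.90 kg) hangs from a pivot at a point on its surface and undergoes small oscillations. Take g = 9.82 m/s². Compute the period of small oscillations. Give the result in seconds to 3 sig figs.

0.965 s

I_cm = (2/3)mr² = 0.1018 kg·m². The pivot is at distance d = 0.139 m from the centre of mass.
By the parallel-axis theorem, I = I_cm + md² = 0.1018 + 0.1526 = 0.2544 kg·m².
T = 2π√(I/(mgd)) = 2π√(0.2544/(7.90 × 9.82 × 0.139)) = 0.965 s.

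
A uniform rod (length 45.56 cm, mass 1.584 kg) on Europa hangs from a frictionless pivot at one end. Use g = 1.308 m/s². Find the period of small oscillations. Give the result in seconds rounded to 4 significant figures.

For a physical pendulum T = 2π√(I/(mgd)), with d = 0.22780 m from pivot to centre of mass.
I_cm = mL²/12 = 1.584 × 0.4556²/12 = 0.027399 kg·m²; I = I_cm + md² = 0.027399 + 1.584 × 0.22780² = 0.10960 kg·m².
T = 2π√(0.10960/(1.584 × 1.308 × 0.22780)) = 3.028 s.

3.028 s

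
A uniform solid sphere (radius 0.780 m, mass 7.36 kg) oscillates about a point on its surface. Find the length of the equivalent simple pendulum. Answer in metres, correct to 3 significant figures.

The equivalent simple-pendulum length is L_eq = I/(md), where I is about the pivot and d = 0.7800 m.
I_cm = (2/5)mR² = 1.791 kg·m², so I = I_cm + md² = 1.791 + 4.478 = 6.269 kg·m².
L_eq = 6.269/(7.36 × 0.7800) = 1.09 m.

1.09 m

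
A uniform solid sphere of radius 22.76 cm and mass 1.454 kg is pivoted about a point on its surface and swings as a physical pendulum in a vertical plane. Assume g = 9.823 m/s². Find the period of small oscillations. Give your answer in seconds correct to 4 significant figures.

I_cm = (2/5)mr² = 0.030128 kg·m². The pivot is at distance d = 0.2276 m from the centre of mass.
By the parallel-axis theorem, I = I_cm + md² = 0.030128 + 0.075320 = 0.10545 kg·m².
T = 2π√(I/(mgd)) = 2π√(0.10545/(1.454 × 9.823 × 0.2276)) = 1.132 s.

1.132 s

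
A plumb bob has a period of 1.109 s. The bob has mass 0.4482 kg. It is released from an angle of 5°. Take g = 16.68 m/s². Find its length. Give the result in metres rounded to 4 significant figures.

0.5196 m

From T = 2π√(L/g), L = gT²/(4π²) = 16.68 × 1.1090²/(4π²) = 0.5196 m.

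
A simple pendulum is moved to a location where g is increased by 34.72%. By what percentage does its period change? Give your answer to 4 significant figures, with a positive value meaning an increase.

T ∝ 1/√g, so T'/T = 1/√(1.3472) = 0.86156.
Percentage change in T = (0.86156 − 1) × 100% = -13.84%.

-13.84%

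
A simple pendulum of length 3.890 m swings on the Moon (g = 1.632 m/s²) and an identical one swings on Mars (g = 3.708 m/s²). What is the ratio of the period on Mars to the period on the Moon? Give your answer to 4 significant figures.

0.6634

T ∝ 1/√g, so T₂/T₁ = √(g₁/g₂) = √(1.632/3.708) = 0.6634.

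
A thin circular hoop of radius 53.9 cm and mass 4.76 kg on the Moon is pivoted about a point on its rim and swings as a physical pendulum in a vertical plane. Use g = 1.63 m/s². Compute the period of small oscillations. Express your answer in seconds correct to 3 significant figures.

5.11 s

I_cm = mr² = 1.383 kg·m². The pivot is at distance d = 0.539 m from the centre of mass.
By the parallel-axis theorem, I = I_cm + md² = 1.383 + 1.383 = 2.766 kg·m².
T = 2π√(I/(mgd)) = 2π√(2.766/(4.76 × 1.63 × 0.539)) = 5.11 s.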